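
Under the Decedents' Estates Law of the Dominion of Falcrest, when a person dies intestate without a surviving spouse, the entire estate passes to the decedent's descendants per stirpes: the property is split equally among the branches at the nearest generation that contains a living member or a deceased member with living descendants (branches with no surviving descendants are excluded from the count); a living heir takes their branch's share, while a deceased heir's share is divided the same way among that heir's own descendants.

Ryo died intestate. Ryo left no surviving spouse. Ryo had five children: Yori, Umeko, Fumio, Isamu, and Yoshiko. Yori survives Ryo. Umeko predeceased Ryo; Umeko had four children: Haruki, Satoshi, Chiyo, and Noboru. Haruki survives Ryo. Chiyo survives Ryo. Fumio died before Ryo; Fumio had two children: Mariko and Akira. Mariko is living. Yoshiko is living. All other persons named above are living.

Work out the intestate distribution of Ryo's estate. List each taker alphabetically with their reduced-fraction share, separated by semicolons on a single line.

Akira 1/10; Chiyo 1/20; Haruki 1/20; Isamu 1/5; Mariko 1/10; Noboru 1/20; Satoshi 1/20; Yori 1/5; Yoshiko 1/5

There is no surviving spouse, so the entire estate passes to Ryo's descendants per stirpes.
The estate is divided into 5 equal shares of 1/5 among Yori, Umeko, Fumio, Isamu, Yoshiko.
Yori is living and takes 1/5.
Umeko predeceased; the 1/5 allotted to Umeko's branch passes to Umeko's issue by representation.
The 1/5 is divided into 4 equal shares of 1/20 among Haruki, Satoshi, Chiyo, Noboru.
Haruki is living and takes 1/20.
Satoshi is living and takes 1/20.
Chiyo is living and takes 1/20.
Noboru is living and takes 1/20.
Fumio predeceased; the 1/5 allotted to Fumio's branch passes to Fumio's issue by representation.
The 1/5 is divided into 2 equal shares of 1/10 among Mariko, Akira.
Mariko is living and takes 1/10.
Akira is living and takes 1/10.
Isamu is living and takes 1/5.
Yoshiko is living and takes 1/5.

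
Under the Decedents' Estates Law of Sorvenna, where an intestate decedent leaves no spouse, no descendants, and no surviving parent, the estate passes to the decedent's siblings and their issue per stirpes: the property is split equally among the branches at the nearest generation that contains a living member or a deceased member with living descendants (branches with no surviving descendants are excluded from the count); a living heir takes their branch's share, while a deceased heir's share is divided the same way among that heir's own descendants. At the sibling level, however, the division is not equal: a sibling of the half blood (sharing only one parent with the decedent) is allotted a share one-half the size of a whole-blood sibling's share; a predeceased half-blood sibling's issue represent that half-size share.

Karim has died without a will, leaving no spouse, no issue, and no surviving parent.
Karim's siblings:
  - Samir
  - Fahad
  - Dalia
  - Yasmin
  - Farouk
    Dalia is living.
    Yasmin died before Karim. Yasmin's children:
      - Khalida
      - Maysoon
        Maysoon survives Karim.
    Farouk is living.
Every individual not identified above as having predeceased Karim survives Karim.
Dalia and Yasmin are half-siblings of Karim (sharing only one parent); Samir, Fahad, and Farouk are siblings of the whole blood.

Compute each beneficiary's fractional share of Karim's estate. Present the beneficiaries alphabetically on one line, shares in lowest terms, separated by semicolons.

No spouse, descendants, or parent survives, so the estate passes to Karim's siblings per stirpes.
Half-blood siblings count for one-half the weight of whole-blood siblings at the initial division.
Dividing 1 in proportion to weights (total weight 4): Samir (weight 1) → 1/4; Fahad (weight 1) → 1/4; Dalia (weight 1/2) → 1/8; Yasmin (weight 1/2) → 1/8; Farouk (weight 1) → 1/4.
Samir is living and takes 1/4.
Fahad is living and takes 1/4.
Dalia is living and takes 1/8.
Yasmin predeceased; the 1/8 allotted to Yasmin's branch passes to Yasmin's issue by representation.
The 1/8 is divided into 2 equal shares of 1/16 among Khalida, Maysoon.
Khalida is living and takes 1/16.
Maysoon is living and takes 1/16.
Farouk is living and takes 1/4.

Dalia 1/8; Fahad 1/4; Farouk 1/4; Khalida 1/16; Maysoon 1/16; Samir 1/4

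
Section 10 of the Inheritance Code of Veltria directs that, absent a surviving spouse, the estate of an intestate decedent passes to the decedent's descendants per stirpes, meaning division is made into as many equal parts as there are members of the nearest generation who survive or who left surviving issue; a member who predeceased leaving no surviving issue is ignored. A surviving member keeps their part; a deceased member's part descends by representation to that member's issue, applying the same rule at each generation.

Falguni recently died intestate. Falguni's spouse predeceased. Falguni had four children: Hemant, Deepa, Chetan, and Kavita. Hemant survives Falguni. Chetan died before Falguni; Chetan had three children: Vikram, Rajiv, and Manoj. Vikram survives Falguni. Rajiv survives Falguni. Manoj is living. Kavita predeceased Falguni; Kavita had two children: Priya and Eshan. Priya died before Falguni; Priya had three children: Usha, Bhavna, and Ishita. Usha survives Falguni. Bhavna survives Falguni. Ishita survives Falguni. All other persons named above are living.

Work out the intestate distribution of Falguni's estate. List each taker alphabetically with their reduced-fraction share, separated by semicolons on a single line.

There is no surviving spouse, so the entire estate passes to Falguni's descendants per stirpes.
The estate is divided into 4 equal shares of 1/4 among Hemant, Deepa, Chetan, Kavita.
Hemant is living and takes 1/4.
Deepa is living and takes 1/4.
Chetan predeceased; the 1/4 allotted to Chetan's branch passes to Chetan's issue by representation.
The 1/4 is divided into 3 equal shares of 1/12 among Vikram, Rajiv, Manoj.
Vikram is living and takes 1/12.
Rajiv is living and takes 1/12.
Manoj is living and takes 1/12.
Kavita predeceased; the 1/4 allotted to Kavita's branch passes to Kavita's issue by representation.
The 1/4 is divided into 2 equal shares of 1/8 among Priya, Eshan.
Priya predeceased; the 1/8 allotted to Priya's branch passes to Priya's issue by representation.
The 1/8 is divided into 3 equal shares of 1/24 among Usha, Bhavna, Ishita.
Usha is living and takes 1/24.
Bhavna is living and takes 1/24.
Ishita is living and takes 1/24.
Eshan is living and takes 1/8.

Bhavna 1/24; Deepa 1/4; Eshan 1/8; Hemant 1/4; Ishita 1/24; Manoj 1/12; Rajiv 1/12; Usha 1/24; Vikram 1/12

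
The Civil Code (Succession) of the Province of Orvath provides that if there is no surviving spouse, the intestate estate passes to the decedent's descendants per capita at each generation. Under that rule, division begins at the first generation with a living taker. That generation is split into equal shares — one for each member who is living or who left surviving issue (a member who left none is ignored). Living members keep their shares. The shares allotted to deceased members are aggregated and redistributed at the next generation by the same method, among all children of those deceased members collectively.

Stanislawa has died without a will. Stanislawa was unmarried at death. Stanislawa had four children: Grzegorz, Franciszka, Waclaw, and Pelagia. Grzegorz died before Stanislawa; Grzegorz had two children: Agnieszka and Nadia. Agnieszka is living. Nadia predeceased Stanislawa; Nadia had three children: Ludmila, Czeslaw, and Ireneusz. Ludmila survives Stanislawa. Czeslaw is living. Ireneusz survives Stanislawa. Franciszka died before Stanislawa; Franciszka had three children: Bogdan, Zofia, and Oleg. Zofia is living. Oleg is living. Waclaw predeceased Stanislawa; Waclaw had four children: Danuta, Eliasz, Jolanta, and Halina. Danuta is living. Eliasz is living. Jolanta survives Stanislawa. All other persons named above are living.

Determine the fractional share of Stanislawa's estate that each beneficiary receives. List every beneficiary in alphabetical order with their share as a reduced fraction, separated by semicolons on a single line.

There is no surviving spouse, so the entire estate passes to Stanislawa's descendants per capita at each generation.
At generation 1 (Grzegorz, Franciszka, Waclaw, Pelagia) there are 4 shares of (1)/4 = 1/4 each.
Living: Pelagia — each takes 1/4.
Deceased: Grzegorz, Franciszka, and Waclaw. Their combined 3/4 is pooled and carried to generation 2.
At generation 2 (Agnieszka, Nadia, Bogdan, Zofia, Oleg, Danuta, Eliasz, Jolanta, Halina) there are 9 shares of (3/4)/9 = 1/12 each.
Living: Agnieszka, Bogdan, Zofia, Oleg, Danuta, Eliasz, Jolanta, and Halina — each takes 1/12.
Deceased: Nadia. That 1/12 share is carried to generation 3.
At generation 3 (Ludmila, Czeslaw, Ireneusz) there are 3 shares of (1/12)/3 = 1/36 each.
Living: Ludmila, Czeslaw, and Ireneusz — each takes 1/36.

Agnieszka 1/12; Bogdan 1/12; Czeslaw 1/36; Danuta 1/12; Eliasz 1/12; Halina 1/12; Ireneusz 1/36; Jolanta 1/12; Ludmila 1/36; Oleg 1/12; Pelagia 1/4; Zofia 1/12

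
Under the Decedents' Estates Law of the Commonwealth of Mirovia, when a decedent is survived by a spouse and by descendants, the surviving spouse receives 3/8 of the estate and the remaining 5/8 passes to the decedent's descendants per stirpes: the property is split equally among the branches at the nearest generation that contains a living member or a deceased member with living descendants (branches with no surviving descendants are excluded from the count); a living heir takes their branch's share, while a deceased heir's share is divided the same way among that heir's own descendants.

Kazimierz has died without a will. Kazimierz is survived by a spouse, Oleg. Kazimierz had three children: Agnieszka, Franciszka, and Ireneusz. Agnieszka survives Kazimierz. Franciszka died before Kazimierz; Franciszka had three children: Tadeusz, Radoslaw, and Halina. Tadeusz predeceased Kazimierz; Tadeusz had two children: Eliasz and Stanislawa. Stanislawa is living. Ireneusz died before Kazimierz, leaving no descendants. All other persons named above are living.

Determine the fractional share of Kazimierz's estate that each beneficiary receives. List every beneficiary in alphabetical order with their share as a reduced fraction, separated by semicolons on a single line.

Oleg, as surviving spouse, takes 3/8.
The remaining 5/8 passes to Kazimierz's descendants per stirpes.
Ireneusz left no surviving issue, so that branch lapses and is disregarded.
The 5/8 is divided into 2 equal shares of 5/16 among Agnieszka, Franciszka.
Agnieszka is living and takes 5/16.
Franciszka predeceased; the 5/16 allotted to Franciszka's branch passes to Franciszka's issue by representation.
The 5/16 is divided into 3 equal shares of 5/48 among Tadeusz, Radoslaw, Halina.
Tadeusz predeceased; the 5/48 allotted to Tadeusz's branch passes to Tadeusz's issue by representation.
The 5/48 is divided into 2 equal shares of 5/96 among Eliasz, Stanislawa.
Eliasz is living and takes 5/96.
Stanislawa is living and takes 5/96.
Radoslaw is living and takes 5/48.
Halina is living and takes 5/48.

Agnieszka 5/16; Eliasz 5/96; Halina 5/48; Oleg 3/8; Radoslaw 5/48; Stanislawa 5/96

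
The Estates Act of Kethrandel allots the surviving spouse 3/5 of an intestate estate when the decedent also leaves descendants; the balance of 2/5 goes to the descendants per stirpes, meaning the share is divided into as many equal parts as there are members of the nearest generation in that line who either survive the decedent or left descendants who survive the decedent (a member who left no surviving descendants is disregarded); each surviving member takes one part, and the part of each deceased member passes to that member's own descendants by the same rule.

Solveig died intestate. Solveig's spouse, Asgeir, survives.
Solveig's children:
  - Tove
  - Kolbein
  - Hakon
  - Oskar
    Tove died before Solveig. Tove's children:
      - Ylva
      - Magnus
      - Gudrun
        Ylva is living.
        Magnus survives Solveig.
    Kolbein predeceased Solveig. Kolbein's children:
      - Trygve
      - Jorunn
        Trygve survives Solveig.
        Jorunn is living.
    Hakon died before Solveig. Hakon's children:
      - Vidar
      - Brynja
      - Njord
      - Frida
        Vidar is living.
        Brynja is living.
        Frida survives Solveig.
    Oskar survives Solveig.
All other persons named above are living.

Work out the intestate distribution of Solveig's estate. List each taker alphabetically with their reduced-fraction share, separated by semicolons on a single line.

Asgeir 3/5; Brynja 1/40; Frida 1/40; Gudrun 1/30; Jorunn 1/20; Magnus 1/30; Njord 1/40; Oskar 1/10; Trygve 1/20; Vidar 1/40; Ylva 1/30

Asgeir, as surviving spouse, takes 3/5.
The remaining 2/5 passes to Solveig's descendants per stirpes.
The 2/5 is divided into 4 equal shares of 1/10 among Tove, Kolbein, Hakon, Oskar.
Tove predeceased; the 1/10 allotted to Tove's branch passes to Tove's issue by representation.
The 1/10 is divided into 3 equal shares of 1/30 among Ylva, Magnus, Gudrun.
Ylva is living and takes 1/30.
Magnus is living and takes 1/30.
Gudrun is living and takes 1/30.
Kolbein predeceased; the 1/10 allotted to Kolbein's branch passes to Kolbein's issue by representation.
The 1/10 is divided into 2 equal shares of 1/20 among Trygve, Jorunn.
Trygve is living and takes 1/20.
Jorunn is living and takes 1/20.
Hakon predeceased; the 1/10 allotted to Hakon's branch passes to Hakon's issue by representation.
The 1/10 is divided into 4 equal shares of 1/40 among Vidar, Brynja, Njord, Frida.
Vidar is living and takes 1/40.
Brynja is living and takes 1/40.
Njord is living and takes 1/40.
Frida is living and takes 1/40.
Oskar is living and takes 1/10.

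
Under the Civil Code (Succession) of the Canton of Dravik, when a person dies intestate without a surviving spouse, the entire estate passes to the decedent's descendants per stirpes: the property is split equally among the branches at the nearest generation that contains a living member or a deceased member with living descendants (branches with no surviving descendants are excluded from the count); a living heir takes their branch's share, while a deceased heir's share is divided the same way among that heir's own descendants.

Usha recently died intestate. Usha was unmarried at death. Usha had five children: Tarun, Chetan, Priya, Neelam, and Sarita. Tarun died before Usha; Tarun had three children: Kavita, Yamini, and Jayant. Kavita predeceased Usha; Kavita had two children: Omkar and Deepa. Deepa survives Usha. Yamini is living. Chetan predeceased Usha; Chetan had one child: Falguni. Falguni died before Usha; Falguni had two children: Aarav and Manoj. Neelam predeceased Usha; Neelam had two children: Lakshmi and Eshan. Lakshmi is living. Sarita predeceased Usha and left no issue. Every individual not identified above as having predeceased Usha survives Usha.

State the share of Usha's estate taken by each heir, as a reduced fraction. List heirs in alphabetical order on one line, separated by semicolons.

There is no surviving spouse, so the entire estate passes to Usha's descendants per stirpes.
Sarita left no surviving issue, so that branch lapses and is disregarded.
The estate is divided into 4 equal shares of 1/4 among Tarun, Chetan, Priya, Neelam.
Tarun predeceased; the 1/4 allotted to Tarun's branch passes to Tarun's issue by representation.
The 1/4 is divided into 3 equal shares of 1/12 among Kavita, Yamini, Jayant.
Kavita predeceased; the 1/12 allotted to Kavita's branch passes to Kavita's issue by representation.
The 1/12 is divided into 2 equal shares of 1/24 among Omkar, Deepa.
Omkar is living and takes 1/24.
Deepa is living and takes 1/24.
Yamini is living and takes 1/12.
Jayant is living and takes 1/12.
Chetan predeceased; the 1/4 allotted to Chetan's branch passes to Chetan's issue by representation.
Falguni's line is the sole branch at this level, so the full 1/4 passes to Falguni's issue by representation.
The 1/4 is divided into 2 equal shares of 1/8 among Aarav, Manoj.
Aarav is living and takes 1/8.
Manoj is living and takes 1/8.
Priya is living and takes 1/4.
Neelam predeceased; the 1/4 allotted to Neelam's branch passes to Neelam's issue by representation.
The 1/4 is divided into 2 equal shares of 1/8 among Lakshmi, Eshan.
Lakshmi is living and takes 1/8.
Eshan is living and takes 1/8.

Aarav 1/8; Deepa 1/24; Eshan 1/8; Jayant 1/12; Lakshmi 1/8; Manoj 1/8; Omkar 1/24; Priya 1/4; Yamini 1/12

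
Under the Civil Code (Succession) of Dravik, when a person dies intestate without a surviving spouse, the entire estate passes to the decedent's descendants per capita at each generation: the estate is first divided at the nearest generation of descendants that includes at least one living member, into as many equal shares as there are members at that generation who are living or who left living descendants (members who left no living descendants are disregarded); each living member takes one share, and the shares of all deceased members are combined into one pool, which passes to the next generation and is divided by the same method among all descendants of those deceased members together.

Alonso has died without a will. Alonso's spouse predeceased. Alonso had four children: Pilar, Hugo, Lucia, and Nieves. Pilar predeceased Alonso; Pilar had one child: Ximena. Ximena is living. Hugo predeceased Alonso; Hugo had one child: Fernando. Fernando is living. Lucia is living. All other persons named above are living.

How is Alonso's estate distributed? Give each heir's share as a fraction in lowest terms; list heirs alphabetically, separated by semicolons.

Fernando 1/4; Lucia 1/4; Nieves 1/4; Ximena 1/4

There is no surviving spouse, so the entire estate passes to Alonso's descendants per capita at each generation.
At generation 1 (Pilar, Hugo, Lucia, Nieves) there are 4 shares of (1)/4 = 1/4 each.
Living: Lucia and Nieves — each takes 1/4.
Deceased: Pilar and Hugo. Their combined 1/2 is pooled and carried to generation 2.
At generation 2 (Ximena, Fernando) there are 2 shares of (1/2)/2 = 1/4 each.
Living: Ximena and Fernando — each takes 1/4.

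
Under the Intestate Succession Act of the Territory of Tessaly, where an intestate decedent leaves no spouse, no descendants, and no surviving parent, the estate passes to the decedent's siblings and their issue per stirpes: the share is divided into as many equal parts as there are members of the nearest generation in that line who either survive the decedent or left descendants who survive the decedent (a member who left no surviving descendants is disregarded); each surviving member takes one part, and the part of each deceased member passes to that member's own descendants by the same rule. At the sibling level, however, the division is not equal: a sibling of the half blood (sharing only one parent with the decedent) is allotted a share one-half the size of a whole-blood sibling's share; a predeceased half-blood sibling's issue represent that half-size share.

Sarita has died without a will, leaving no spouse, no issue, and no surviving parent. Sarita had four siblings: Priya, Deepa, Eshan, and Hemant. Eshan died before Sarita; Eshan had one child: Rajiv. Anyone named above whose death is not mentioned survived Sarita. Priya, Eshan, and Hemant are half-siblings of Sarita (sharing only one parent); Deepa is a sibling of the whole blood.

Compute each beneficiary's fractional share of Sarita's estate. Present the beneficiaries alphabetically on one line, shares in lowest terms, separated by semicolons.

No spouse, descendants, or parent survives, so the estate passes to Sarita's siblings per stirpes.
Half-blood siblings count for one-half the weight of whole-blood siblings at the initial division.
Dividing 1 in proportion to weights (total weight 5/2): Priya (weight 1/2) → 1/5; Deepa (weight 1) → 2/5; Eshan (weight 1/2) → 1/5; Hemant (weight 1/2) → 1/5.
Priya is living and takes 1/5.
Deepa is living and takes 2/5.
Eshan predeceased; the 1/5 allotted to Eshan's branch passes to Eshan's issue by representation.
Rajiv is the sole taker at this level and receives the full 1/5.
Hemant is living and takes 1/5.

Deepa 2/5; Hemant 1/5; Priya 1/5; Rajiv 1/5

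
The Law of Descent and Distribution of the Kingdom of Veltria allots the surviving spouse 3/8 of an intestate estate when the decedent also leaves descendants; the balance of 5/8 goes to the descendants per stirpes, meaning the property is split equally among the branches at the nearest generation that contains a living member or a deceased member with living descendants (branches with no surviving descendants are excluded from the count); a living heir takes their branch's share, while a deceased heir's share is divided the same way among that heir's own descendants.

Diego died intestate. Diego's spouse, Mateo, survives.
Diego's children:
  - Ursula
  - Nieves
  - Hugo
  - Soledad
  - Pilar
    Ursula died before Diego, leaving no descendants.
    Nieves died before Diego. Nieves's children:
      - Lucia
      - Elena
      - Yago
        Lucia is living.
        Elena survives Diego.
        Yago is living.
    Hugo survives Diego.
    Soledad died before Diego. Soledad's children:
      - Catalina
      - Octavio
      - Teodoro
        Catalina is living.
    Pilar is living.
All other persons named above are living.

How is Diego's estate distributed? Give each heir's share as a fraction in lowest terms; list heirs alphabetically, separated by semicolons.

Catalina 5/96; Elena 5/96; Hugo 5/32; Lucia 5/96; Mateo 3/8; Octavio 5/96; Pilar 5/32; Teodoro 5/96; Yago 5/96

Mateo, as surviving spouse, takes 3/8.
The remaining 5/8 passes to Diego's descendants per stirpes.
Ursula left no surviving issue, so that branch lapses and is disregarded.
The 5/8 is divided into 4 equal shares of 5/32 among Nieves, Hugo, Soledad, Pilar.
Nieves predeceased; the 5/32 allotted to Nieves's branch passes to Nieves's issue by representation.
The 5/32 is divided into 3 equal shares of 5/96 among Lucia, Elena, Yago.
Lucia is living and takes 5/96.
Elena is living and takes 5/96.
Yago is living and takes 5/96.
Hugo is living and takes 5/32.
Soledad predeceased; the 5/32 allotted to Soledad's branch passes to Soledad's issue by representation.
The 5/32 is divided into 3 equal shares of 5/96 among Catalina, Octavio, Teodoro.
Catalina is living and takes 5/96.
Octavio is living and takes 5/96.
Teodoro is living and takes 5/96.
Pilar is living and takes 5/32.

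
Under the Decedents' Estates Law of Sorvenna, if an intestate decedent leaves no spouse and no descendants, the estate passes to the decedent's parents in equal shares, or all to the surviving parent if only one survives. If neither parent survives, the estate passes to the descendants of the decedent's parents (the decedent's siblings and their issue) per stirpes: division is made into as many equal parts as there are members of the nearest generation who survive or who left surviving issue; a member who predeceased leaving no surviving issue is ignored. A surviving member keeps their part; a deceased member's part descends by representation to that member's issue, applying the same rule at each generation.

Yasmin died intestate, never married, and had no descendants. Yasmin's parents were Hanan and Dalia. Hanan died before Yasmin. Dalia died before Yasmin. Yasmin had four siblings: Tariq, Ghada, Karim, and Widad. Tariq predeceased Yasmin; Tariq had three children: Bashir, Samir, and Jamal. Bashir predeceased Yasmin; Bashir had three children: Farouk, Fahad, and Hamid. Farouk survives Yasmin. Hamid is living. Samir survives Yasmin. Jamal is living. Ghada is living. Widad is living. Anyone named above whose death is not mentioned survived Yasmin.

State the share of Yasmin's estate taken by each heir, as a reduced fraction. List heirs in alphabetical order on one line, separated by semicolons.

Fahad 1/36; Farouk 1/36; Ghada 1/4; Hamid 1/36; Jamal 1/12; Karim 1/4; Samir 1/12; Widad 1/4

Neither parent survives and there are no descendants, so the estate passes to Yasmin's siblings and their issue per stirpes.
The estate is divided into 4 equal shares of 1/4 among Tariq, Ghada, Karim, Widad.
Tariq predeceased; the 1/4 allotted to Tariq's branch passes to Tariq's issue by representation.
The 1/4 is divided into 3 equal shares of 1/12 among Bashir, Samir, Jamal.
Bashir predeceased; the 1/12 allotted to Bashir's branch passes to Bashir's issue by representation.
The 1/12 is divided into 3 equal shares of 1/36 among Farouk, Fahad, Hamid.
Farouk is living and takes 1/36.
Fahad is living and takes 1/36.
Hamid is living and takes 1/36.
Samir is living and takes 1/12.
Jamal is living and takes 1/12.
Ghada is living and takes 1/4.
Karim is living and takes 1/4.
Widad is living and takes 1/4.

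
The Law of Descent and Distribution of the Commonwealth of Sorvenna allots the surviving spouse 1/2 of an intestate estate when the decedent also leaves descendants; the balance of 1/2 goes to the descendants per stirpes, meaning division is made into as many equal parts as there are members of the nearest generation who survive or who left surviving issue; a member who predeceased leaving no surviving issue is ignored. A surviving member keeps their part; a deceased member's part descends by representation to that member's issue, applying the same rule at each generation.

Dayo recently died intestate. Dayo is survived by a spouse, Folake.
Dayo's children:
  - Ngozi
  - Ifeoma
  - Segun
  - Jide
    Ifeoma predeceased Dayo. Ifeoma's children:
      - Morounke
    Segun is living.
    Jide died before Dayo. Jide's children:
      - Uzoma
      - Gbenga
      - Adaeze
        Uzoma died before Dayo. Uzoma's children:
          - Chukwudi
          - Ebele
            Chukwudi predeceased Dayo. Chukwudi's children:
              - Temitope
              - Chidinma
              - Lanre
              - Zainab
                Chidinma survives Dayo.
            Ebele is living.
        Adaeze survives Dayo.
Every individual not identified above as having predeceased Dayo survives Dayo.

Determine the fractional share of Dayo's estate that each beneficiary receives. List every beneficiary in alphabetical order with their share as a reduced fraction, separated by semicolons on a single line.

Folake, as surviving spouse, takes 1/2.
The remaining 1/2 passes to Dayo's descendants per stirpes.
The 1/2 is divided into 4 equal shares of 1/8 among Ngozi, Ifeoma, Segun, Jide.
Ngozi is living and takes 1/8.
Ifeoma predeceased; the 1/8 allotted to Ifeoma's branch passes to Ifeoma's issue by representation.
Morounke is the sole taker at this level and receives the full 1/8.
Segun is living and takes 1/8.
Jide predeceased; the 1/8 allotted to Jide's branch passes to Jide's issue by representation.
The 1/8 is divided into 3 equal shares of 1/24 among Uzoma, Gbenga, Adaeze.
Uzoma predeceased; the 1/24 allotted to Uzoma's branch passes to Uzoma's issue by representation.
The 1/24 is divided into 2 equal shares of 1/48 among Chukwudi, Ebele.
Chukwudi predeceased; the 1/48 allotted to Chukwudi's branch passes to Chukwudi's issue by representation.
The 1/48 is divided into 4 equal shares of 1/192 among Temitope, Chidinma, Lanre, Zainab.
Temitope is living and takes 1/192.
Chidinma is living and takes 1/192.
Lanre is living and takes 1/192.
Zainab is living and takes 1/192.
Ebele is living and takes 1/48.
Gbenga is living and takes 1/24.
Adaeze is living and takes 1/24.

Adaeze 1/24; Chidinma 1/192; Ebele 1/48; Folake 1/2; Gbenga 1/24; Lanre 1/192; Morounke 1/8; Ngozi 1/8; Segun 1/8; Temitope 1/192; Zainab 1/192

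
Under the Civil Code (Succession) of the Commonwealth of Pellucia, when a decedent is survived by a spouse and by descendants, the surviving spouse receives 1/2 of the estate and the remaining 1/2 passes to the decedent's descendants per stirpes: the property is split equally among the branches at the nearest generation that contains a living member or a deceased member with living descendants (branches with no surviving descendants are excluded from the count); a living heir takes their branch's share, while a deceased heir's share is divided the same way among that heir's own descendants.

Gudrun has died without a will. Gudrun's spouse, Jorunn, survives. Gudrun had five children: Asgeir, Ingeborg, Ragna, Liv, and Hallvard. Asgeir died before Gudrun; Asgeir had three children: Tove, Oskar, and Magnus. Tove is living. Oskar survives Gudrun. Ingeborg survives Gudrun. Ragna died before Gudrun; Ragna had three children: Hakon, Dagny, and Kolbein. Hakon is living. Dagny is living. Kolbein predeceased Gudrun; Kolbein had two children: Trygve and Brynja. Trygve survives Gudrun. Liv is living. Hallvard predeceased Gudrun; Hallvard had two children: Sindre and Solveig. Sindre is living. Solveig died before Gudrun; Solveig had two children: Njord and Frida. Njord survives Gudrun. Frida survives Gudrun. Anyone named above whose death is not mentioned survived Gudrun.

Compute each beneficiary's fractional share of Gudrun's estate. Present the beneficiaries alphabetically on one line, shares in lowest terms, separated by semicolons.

Jorunn, as surviving spouse, takes 1/2.
The remaining 1/2 passes to Gudrun's descendants per stirpes.
The 1/2 is divided into 5 equal shares of 1/10 among Asgeir, Ingeborg, Ragna, Liv, Hallvard.
Asgeir predeceased; the 1/10 allotted to Asgeir's branch passes to Asgeir's issue by representation.
The 1/10 is divided into 3 equal shares of 1/30 among Tove, Oskar, Magnus.
Tove is living and takes 1/30.
Oskar is living and takes 1/30.
Magnus is living and takes 1/30.
Ingeborg is living and takes 1/10.
Ragna predeceased; the 1/10 allotted to Ragna's branch passes to Ragna's issue by representation.
The 1/10 is divided into 3 equal shares of 1/30 among Hakon, Dagny, Kolbein.
Hakon is living and takes 1/30.
Dagny is living and takes 1/30.
Kolbein predeceased; the 1/30 allotted to Kolbein's branch passes to Kolbein's issue by representation.
The 1/30 is divided into 2 equal shares of 1/60 among Trygve, Brynja.
Trygve is living and takes 1/60.
Brynja is living and takes 1/60.
Liv is living and takes 1/10.
Hallvard predeceased; the 1/10 allotted to Hallvard's branch passes to Hallvard's issue by representation.
The 1/10 is divided into 2 equal shares of 1/20 among Sindre, Solveig.
Sindre is living and takes 1/20.
Solveig predeceased; the 1/20 allotted to Solveig's branch passes to Solveig's issue by representation.
The 1/20 is divided into 2 equal shares of 1/40 among Njord, Frida.
Njord is living and takes 1/40.
Frida is living and takes 1/40.

Brynja 1/60; Dagny 1/30; Frida 1/40; Hakon 1/30; Ingeborg 1/10; Jorunn 1/2; Liv 1/10; Magnus 1/30; Njord 1/40; Oskar 1/30; Sindre 1/20; Tove 1/30; Trygve 1/60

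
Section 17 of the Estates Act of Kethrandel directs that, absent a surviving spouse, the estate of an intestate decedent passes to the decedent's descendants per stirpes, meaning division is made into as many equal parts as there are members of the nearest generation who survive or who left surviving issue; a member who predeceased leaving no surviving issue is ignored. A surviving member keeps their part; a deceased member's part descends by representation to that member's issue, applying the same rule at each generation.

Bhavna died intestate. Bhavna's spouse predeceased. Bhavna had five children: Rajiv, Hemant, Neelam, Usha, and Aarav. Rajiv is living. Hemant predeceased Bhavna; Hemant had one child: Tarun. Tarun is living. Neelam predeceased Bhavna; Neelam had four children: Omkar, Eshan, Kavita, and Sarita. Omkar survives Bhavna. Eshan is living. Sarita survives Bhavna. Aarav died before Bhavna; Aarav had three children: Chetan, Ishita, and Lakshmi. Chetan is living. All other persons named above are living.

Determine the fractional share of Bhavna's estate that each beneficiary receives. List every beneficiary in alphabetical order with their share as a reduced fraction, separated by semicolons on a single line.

Chetan 1/15; Eshan 1/20; Ishita 1/15; Kavita 1/20; Lakshmi 1/15; Omkar 1/20; Rajiv 1/5; Sarita 1/20; Tarun 1/5; Usha 1/5

There is no surviving spouse, so the entire estate passes to Bhavna's descendants per stirpes.
The estate is divided into 5 equal shares of 1/5 among Rajiv, Hemant, Neelam, Usha, Aarav.
Rajiv is living and takes 1/5.
Hemant predeceased; the 1/5 allotted to Hemant's branch passes to Hemant's issue by representation.
Tarun is the sole taker at this level and receives the full 1/5.
Neelam predeceased; the 1/5 allotted to Neelam's branch passes to Neelam's issue by representation.
The 1/5 is divided into 4 equal shares of 1/20 among Omkar, Eshan, Kavita, Sarita.
Omkar is living and takes 1/20.
Eshan is living and takes 1/20.
Kavita is living and takes 1/20.
Sarita is living and takes 1/20.
Usha is living and takes 1/5.
Aarav predeceased; the 1/5 allotted to Aarav's branch passes to Aarav's issue by representation.
The 1/5 is divided into 3 equal shares of 1/15 among Chetan, Ishita, Lakshmi.
Chetan is living and takes 1/15.
Ishita is living and takes 1/15.
Lakshmi is living and takes 1/15.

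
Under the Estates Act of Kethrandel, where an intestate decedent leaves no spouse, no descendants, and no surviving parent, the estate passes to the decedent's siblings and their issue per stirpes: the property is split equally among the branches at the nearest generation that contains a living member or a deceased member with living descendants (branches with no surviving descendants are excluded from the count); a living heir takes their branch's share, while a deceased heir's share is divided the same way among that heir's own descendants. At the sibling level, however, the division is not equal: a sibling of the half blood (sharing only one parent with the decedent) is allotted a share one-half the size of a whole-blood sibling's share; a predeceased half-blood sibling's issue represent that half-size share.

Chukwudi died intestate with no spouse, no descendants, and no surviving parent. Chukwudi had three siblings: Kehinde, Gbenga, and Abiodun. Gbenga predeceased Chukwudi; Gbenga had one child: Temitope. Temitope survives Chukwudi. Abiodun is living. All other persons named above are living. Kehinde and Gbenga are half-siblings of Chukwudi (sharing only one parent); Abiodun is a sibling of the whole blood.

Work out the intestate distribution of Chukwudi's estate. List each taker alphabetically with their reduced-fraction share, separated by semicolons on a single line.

No spouse, descendants, or parent survives, so the estate passes to Chukwudi's siblings per stirpes.
Half-blood siblings count for one-half the weight of whole-blood siblings at the initial division.
Dividing 1 in proportion to weights (total weight 2): Kehinde (weight 1/2) → 1/4; Gbenga (weight 1/2) → 1/4; Abiodun (weight 1) → 1/2.
Kehinde is living and takes 1/4.
Gbenga predeceased; the 1/4 allotted to Gbenga's branch passes to Gbenga's issue by representation.
Temitope is the sole taker at this level and receives the full 1/4.
Abiodun is living and takes 1/2.

Abiodun 1/2; Kehinde 1/4; Temitope 1/4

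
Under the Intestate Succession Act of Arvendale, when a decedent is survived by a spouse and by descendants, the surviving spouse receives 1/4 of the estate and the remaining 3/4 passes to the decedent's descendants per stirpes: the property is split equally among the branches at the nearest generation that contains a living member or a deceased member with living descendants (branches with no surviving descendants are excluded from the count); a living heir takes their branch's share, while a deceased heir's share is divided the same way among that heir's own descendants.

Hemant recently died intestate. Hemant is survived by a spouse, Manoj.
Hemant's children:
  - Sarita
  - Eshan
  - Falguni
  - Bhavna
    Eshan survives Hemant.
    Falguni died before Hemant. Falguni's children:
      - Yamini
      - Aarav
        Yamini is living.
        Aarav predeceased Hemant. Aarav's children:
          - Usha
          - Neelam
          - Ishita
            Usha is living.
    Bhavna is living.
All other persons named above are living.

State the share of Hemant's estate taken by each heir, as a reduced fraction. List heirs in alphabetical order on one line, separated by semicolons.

Bhavna 3/16; Eshan 3/16; Ishita 1/32; Manoj 1/4; Neelam 1/32; Sarita 3/16; Usha 1/32; Yamini 3/32

Manoj, as surviving spouse, takes 1/4.
The remaining 3/4 passes to Hemant's descendants per stirpes.
The 3/4 is divided into 4 equal shares of 3/16 among Sarita, Eshan, Falguni, Bhavna.
Sarita is living and takes 3/16.
Eshan is living and takes 3/16.
Falguni predeceased; the 3/16 allotted to Falguni's branch passes to Falguni's issue by representation.
The 3/16 is divided into 2 equal shares of 3/32 among Yamini, Aarav.
Yamini is living and takes 3/32.
Aarav predeceased; the 3/32 allotted to Aarav's branch passes to Aarav's issue by representation.
The 3/32 is divided into 3 equal shares of 1/32 among Usha, Neelam, Ishita.
Usha is living and takes 1/32.
Neelam is living and takes 1/32.
Ishita is living and takes 1/32.
Bhavna is living and takes 3/16.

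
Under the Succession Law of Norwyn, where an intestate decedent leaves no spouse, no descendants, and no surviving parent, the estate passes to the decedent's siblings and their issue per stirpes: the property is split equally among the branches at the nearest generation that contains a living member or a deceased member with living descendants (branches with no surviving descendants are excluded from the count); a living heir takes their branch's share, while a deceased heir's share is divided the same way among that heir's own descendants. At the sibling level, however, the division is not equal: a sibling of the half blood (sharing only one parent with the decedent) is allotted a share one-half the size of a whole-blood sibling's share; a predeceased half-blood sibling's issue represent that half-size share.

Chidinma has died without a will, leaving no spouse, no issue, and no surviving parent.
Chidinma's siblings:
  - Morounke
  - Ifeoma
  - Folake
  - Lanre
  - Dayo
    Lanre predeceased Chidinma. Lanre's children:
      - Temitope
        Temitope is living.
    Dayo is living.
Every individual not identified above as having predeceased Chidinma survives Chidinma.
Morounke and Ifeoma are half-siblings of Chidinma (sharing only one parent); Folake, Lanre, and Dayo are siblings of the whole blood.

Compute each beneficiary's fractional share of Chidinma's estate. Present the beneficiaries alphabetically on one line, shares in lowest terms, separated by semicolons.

No spouse, descendants, or parent survives, so the estate passes to Chidinma's siblings per stirpes.
Half-blood siblings count for one-half the weight of whole-blood siblings at the initial division.
Dividing 1 in proportion to weights (total weight 4): Morounke (weight 1/2) → 1/8; Ifeoma (weight 1/2) → 1/8; Folake (weight 1) → 1/4; Lanre (weight 1) → 1/4; Dayo (weight 1) → 1/4.
Morounke is living and takes 1/8.
Ifeoma is living and takes 1/8.
Folake is living and takes 1/4.
Lanre predeceased; the 1/4 allotted to Lanre's branch passes to Lanre's issue by representation.
Temitope is the sole taker at this level and receives the full 1/4.
Dayo is living and takes 1/4.

Dayo 1/4; Folake 1/4; Ifeoma 1/8; Morounke 1/8; Temitope 1/4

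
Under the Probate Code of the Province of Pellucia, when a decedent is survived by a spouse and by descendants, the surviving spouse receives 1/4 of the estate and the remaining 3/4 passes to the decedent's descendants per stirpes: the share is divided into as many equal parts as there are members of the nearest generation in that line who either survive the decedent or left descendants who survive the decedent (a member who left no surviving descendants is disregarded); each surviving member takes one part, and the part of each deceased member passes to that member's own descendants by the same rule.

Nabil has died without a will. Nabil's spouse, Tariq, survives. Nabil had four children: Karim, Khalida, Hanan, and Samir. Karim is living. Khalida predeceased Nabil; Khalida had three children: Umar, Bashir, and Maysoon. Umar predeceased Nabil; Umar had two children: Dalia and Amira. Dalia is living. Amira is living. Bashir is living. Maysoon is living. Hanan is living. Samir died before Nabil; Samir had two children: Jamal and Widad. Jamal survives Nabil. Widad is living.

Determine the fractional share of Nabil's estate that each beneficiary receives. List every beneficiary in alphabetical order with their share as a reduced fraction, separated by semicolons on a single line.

Tariq, as surviving spouse, takes 1/4.
The remaining 3/4 passes to Nabil's descendants per stirpes.
The 3/4 is divided into 4 equal shares of 3/16 among Karim, Khalida, Hanan, Samir.
Karim is living and takes 3/16.
Khalida predeceased; the 3/16 allotted to Khalida's branch passes to Khalida's issue by representation.
The 3/16 is divided into 3 equal shares of 1/16 among Umar, Bashir, Maysoon.
Umar predeceased; the 1/16 allotted to Umar's branch passes to Umar's issue by representation.
The 1/16 is divided into 2 equal shares of 1/32 among Dalia, Amira.
Dalia is living and takes 1/32.
Amira is living and takes 1/32.
Bashir is living and takes 1/16.
Maysoon is living and takes 1/16.
Hanan is living and takes 3/16.
Samir predeceased; the 3/16 allotted to Samir's branch passes to Samir's issue by representation.
The 3/16 is divided into 2 equal shares of 3/32 among Jamal, Widad.
Jamal is living and takes 3/32.
Widad is living and takes 3/32.

Amira 1/32; Bashir 1/16; Dalia 1/32; Hanan 3/16; Jamal 3/32; Karim 3/16; Maysoon 1/16; Tariq 1/4; Widad 3/32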